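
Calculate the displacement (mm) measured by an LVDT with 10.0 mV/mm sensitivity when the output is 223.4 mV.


Displacement = Vout / sensitivity.
d = 223.4 / 10.0
d = 22.34 mm

22.34 mm


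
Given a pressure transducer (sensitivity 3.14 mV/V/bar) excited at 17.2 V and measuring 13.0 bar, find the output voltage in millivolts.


Output = sensitivity * Vex * P.
Vout = 3.14 * 17.2 * 13.0
Vout = 54.008 * 13.0
Vout = 702.1 mV

702.1 mV


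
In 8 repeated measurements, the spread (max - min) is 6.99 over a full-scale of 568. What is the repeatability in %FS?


Repeatability = (spread / full scale) * 100%.
R = (6.99 / 568) * 100
R = 1.231 %FS

1.231 %FS


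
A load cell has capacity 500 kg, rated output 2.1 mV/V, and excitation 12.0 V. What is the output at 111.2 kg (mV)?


Vout = rated_output * Vex * (load / capacity).
Vout = 2.1 * 12.0 * (111.2 / 500)
Vout = 2.1 * 12.0 * 0.2224
Vout = 5.604 mV

5.604 mV


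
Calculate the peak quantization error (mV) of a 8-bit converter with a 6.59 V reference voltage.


The maximum quantization error is +/- LSB/2.
LSB = Vref / 2^n = 6.59 / 256 = 0.02574219 V
Max error = LSB / 2 = 0.02574219 / 2 = 0.01287109 V
Max error = 12.8711 mV

12.8711 mV


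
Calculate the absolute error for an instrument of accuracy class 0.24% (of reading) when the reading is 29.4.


Absolute error = (accuracy% / 100) * reading.
Error = (0.24 / 100) * 29.4
Error = 0.0024 * 29.4
Error = 0.0706

0.0706


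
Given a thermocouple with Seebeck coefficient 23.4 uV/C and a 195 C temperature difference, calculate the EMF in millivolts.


The thermocouple output V = sensitivity * dT.
V = 23.4 uV/C * 195 C
V = 4563.0 uV
V = 4.563 mV

4.563 mV


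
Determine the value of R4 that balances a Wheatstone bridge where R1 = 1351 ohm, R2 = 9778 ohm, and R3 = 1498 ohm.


At balance: R1*R4 = R2*R3, so R4 = R2*R3/R1.
R4 = 9778 * 1498 / 1351
R4 = 14647444 / 1351
R4 = 10841.93 ohm

10841.93 ohm


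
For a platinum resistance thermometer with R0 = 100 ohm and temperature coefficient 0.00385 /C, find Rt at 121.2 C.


The RTD equation: Rt = R0 * (1 + alpha * T).
Rt = 100 * (1 + 0.00385 * 121.2)
Rt = 100 * (1 + 0.46662)
Rt = 100 * 1.46662
Rt = 146.662 ohm

146.662 ohm


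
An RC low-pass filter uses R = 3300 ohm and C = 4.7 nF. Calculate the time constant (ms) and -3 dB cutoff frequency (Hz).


Time constant: tau = R * C.
tau = 3300 * 4.70e-09 = 1.551e-05 s
tau = 0.0155 ms
Cutoff frequency: fc = 1 / (2*pi*R*C).
fc = 1 / (2*pi*1.551e-05) = 10261.44 Hz

tau = 0.0155 ms, fc = 10261.44 Hz


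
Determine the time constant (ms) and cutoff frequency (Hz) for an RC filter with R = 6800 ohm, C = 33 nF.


Time constant: tau = R * C.
tau = 6800 * 3.30e-08 = 0.0002244 s
tau = 0.2244 ms
Cutoff frequency: fc = 1 / (2*pi*R*C).
fc = 1 / (2*pi*0.0002244) = 709.25 Hz

tau = 0.2244 ms, fc = 709.25 Hz


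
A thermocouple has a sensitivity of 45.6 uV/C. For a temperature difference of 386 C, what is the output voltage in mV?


The thermocouple output V = sensitivity * dT.
V = 45.6 uV/C * 386 C
V = 17601.6 uV
V = 17.602 mV

17.602 mV


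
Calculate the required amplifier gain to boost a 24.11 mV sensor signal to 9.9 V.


Gain = Vout / Vin (converting to same units).
G = 9.9 V / 24.11 mV
G = 9900.0 mV / 24.11 mV
G = 410.62

410.62


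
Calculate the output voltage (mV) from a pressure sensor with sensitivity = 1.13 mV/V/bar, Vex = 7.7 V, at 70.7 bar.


Output = sensitivity * Vex * P.
Vout = 1.13 * 7.7 * 70.7
Vout = 8.701 * 70.7
Vout = 615.16 mV

615.16 mV


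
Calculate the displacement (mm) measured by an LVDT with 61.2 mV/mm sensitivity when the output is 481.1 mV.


Displacement = Vout / sensitivity.
d = 481.1 / 61.2
d = 7.861 mm

7.861 mm


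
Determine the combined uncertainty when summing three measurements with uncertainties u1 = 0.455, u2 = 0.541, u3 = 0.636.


For a sum of independent quantities, uc = sqrt(u1^2 + u2^2 + u3^2).
uc = sqrt(0.455^2 + 0.541^2 + 0.636^2)
uc = sqrt(0.207025 + 0.292681 + 0.404496)
uc = 0.9509

0.9509


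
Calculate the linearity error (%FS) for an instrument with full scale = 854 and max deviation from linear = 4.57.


Linearity error = (max deviation / full scale) * 100%.
Linearity = (4.57 / 854) * 100
Linearity = 0.535 %FS

0.535 %FS


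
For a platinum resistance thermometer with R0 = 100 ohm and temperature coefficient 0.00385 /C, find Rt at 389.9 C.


The RTD equation: Rt = R0 * (1 + alpha * T).
Rt = 100 * (1 + 0.00385 * 389.9)
Rt = 100 * (1 + 1.501115)
Rt = 100 * 2.501115
Rt = 250.112 ohm

250.112 ohm


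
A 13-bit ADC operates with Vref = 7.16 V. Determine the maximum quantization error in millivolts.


The maximum quantization error is +/- LSB/2.
LSB = Vref / 2^n = 7.16 / 8192 = 0.00087402 V
Max error = LSB / 2 = 0.00087402 / 2 = 0.00043701 V
Max error = 0.437 mV

0.437 mV


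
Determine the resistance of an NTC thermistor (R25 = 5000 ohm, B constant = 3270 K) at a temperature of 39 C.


NTC thermistor equation: Rt = R25 * exp(B * (1/T - 1/T25)).
T in Kelvin: 312.15 K, T25 = 298.15 K
1/T - 1/T25 = 1/312.15 - 1/298.15 = -0.00015043
B * (1/T - 1/T25) = 3270 * -0.00015043 = -0.4919
Rt = 5000 * exp(-0.4919) = 3057.3 ohm

3057.3 ohm


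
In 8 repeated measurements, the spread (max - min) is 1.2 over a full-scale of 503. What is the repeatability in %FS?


Repeatability = (spread / full scale) * 100%.
R = (1.2 / 503) * 100
R = 0.239 %FS

0.239 %FS


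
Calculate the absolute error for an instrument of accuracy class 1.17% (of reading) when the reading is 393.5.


Absolute error = (accuracy% / 100) * reading.
Error = (1.17 / 100) * 393.5
Error = 0.0117 * 393.5
Error = 4.6039

4.6039


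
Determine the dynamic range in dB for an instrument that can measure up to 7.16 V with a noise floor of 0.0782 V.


Dynamic range = 20 * log10(Vmax / Vnoise).
DR = 20 * log10(7.16 / 0.0782)
DR = 20 * log10(91.56)
DR = 39.23 dB

39.23 dB


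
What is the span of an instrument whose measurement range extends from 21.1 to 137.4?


Span = upper range - lower range.
Span = 137.4 - (21.1)
Span = 116.3

116.3


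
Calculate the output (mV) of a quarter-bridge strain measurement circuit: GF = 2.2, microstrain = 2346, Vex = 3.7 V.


Quarter bridge output: Vout = (GF * epsilon * Vex) / 4.
Vout = (2.2 * 2346e-6 * 3.7) / 4
Vout = 0.01909644 / 4 V
Vout = 0.00477411 V = 4.7741 mV

4.7741 mV


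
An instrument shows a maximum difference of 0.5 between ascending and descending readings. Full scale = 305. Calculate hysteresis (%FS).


Hysteresis = (max difference / full scale) * 100%.
H = (0.5 / 305) * 100
H = 0.164 %FS

0.164 %FS


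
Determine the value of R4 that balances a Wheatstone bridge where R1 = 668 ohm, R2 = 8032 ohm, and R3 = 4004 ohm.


At balance: R1*R4 = R2*R3, so R4 = R2*R3/R1.
R4 = 8032 * 4004 / 668
R4 = 32160128 / 668
R4 = 48143.9 ohm

48143.9 ohm


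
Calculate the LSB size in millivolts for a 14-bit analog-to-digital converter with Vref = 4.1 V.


The resolution (LSB) of an ADC is Vref / 2^n.
LSB = 4.1 / 2^14
LSB = 4.1 / 16384
LSB = 0.00025024 V = 0.25024414 mV

0.25024414 mV


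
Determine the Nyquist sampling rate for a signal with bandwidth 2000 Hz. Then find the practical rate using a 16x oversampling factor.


By Nyquist theorem, fs_min = 2 * fmax.
fs_min = 2 * 2000 = 4000 Hz
Practical rate = 16 * fs_min = 16 * 4000 = 64000 Hz

fs_min = 4000 Hz, fs_practical = 64000 Hz


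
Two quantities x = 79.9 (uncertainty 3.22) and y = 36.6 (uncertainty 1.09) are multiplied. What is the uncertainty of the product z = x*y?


For a product z = x*y, the relative uncertainty is:
uz/z = sqrt((ux/x)^2 + (uy/y)^2)
Relative uncertainties: ux/x = 3.22/79.9 = 0.0403
uy/y = 1.09/36.6 = 0.029781
z = 79.9 * 36.6 = 2924.3
uz = 2924.3 * sqrt(0.0403^2 + 0.029781^2) = 146.54

146.54


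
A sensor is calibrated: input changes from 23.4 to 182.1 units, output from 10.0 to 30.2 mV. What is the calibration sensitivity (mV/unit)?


Sensitivity = (y2 - y1) / (x2 - x1).
S = (30.2 - 10.0) / (182.1 - 23.4)
S = 20.2 / 158.7
S = 0.1273 mV/unit

0.1273 mV/unit


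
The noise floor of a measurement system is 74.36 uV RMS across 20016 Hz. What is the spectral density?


Noise spectral density = Vrms / sqrt(BW).
NSD = 74.36 / sqrt(20016)
NSD = 74.36 / 141.4779
NSD = 0.5256 uV/sqrt(Hz)

0.5256 uV/sqrt(Hz)


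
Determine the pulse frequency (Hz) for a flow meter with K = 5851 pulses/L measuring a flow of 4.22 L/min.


Frequency = K * Q / 60 (converting L/min to L/s).
f = 5851 * 4.22 / 60
f = 24691.22 / 60
f = 411.52 Hz

411.52 Hz


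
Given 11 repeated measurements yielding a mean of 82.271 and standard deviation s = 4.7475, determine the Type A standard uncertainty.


The standard uncertainty for Type A evaluation is u = s / sqrt(n).
u = 4.7475 / sqrt(11)
u = 4.7475 / 3.3166
u = 1.4314

1.4314


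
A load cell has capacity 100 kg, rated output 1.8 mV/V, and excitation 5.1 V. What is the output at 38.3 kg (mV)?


Vout = rated_output * Vex * (load / capacity).
Vout = 1.8 * 5.1 * (38.3 / 100)
Vout = 1.8 * 5.1 * 0.383
Vout = 3.516 mV

3.516 mV


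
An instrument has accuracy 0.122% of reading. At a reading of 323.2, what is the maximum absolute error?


Absolute error = (accuracy% / 100) * reading.
Error = (0.122 / 100) * 323.2
Error = 0.00122 * 323.2
Error = 0.3943

0.3943


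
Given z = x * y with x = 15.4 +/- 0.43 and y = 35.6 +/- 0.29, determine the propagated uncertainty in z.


For a product z = x*y, the relative uncertainty is:
uz/z = sqrt((ux/x)^2 + (uy/y)^2)
Relative uncertainties: ux/x = 0.43/15.4 = 0.027922
uy/y = 0.29/35.6 = 0.008146
z = 15.4 * 35.6 = 548.2
uz = 548.2 * sqrt(0.027922^2 + 0.008146^2) = 15.946

15.946


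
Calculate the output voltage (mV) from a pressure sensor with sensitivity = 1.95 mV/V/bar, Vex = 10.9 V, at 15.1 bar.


Output = sensitivity * Vex * P.
Vout = 1.95 * 10.9 * 15.1
Vout = 21.255 * 15.1
Vout = 320.95 mV

320.95 mV


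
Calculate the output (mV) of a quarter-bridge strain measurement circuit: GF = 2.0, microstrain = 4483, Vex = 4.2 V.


Quarter bridge output: Vout = (GF * epsilon * Vex) / 4.
Vout = (2.0 * 4483e-6 * 4.2) / 4
Vout = 0.0376572 / 4 V
Vout = 0.0094143 V = 9.4143 mV

9.4143 mV


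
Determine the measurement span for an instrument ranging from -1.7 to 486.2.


Span = upper range - lower range.
Span = 486.2 - (-1.7)
Span = 487.9

487.9


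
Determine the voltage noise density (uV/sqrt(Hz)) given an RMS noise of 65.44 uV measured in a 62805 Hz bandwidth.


Noise spectral density = Vrms / sqrt(BW).
NSD = 65.44 / sqrt(62805)
NSD = 65.44 / 250.6093
NSD = 0.2611 uV/sqrt(Hz)

0.2611 uV/sqrt(Hz)


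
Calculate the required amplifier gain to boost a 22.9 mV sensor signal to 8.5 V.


Gain = Vout / Vin (converting to same units).
G = 8.5 V / 22.9 mV
G = 8500.0 mV / 22.9 mV
G = 371.18

371.18


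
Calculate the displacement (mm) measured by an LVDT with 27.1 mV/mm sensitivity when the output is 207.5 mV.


Displacement = Vout / sensitivity.
d = 207.5 / 27.1
d = 7.657 mm

7.657 mm


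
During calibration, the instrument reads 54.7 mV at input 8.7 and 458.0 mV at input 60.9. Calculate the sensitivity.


Sensitivity = (y2 - y1) / (x2 - x1).
S = (458.0 - 54.7) / (60.9 - 8.7)
S = 403.3 / 52.2
S = 7.7261 mV/unit

7.7261 mV/unit


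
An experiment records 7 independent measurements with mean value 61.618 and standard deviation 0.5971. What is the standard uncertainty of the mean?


The standard uncertainty for Type A evaluation is u = s / sqrt(n).
u = 0.5971 / sqrt(7)
u = 0.5971 / 2.6458
u = 0.2257

0.2257


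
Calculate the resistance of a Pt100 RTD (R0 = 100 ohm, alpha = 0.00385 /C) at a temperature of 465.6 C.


The RTD equation: Rt = R0 * (1 + alpha * T).
Rt = 100 * (1 + 0.00385 * 465.6)
Rt = 100 * (1 + 1.79256)
Rt = 100 * 2.79256
Rt = 279.256 ohm

279.256 ohm


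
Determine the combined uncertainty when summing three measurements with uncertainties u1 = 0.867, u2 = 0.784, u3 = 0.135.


For a sum of independent quantities, uc = sqrt(u1^2 + u2^2 + u3^2).
uc = sqrt(0.867^2 + 0.784^2 + 0.135^2)
uc = sqrt(0.751689 + 0.614656 + 0.018225)
uc = 1.1767

1.1767


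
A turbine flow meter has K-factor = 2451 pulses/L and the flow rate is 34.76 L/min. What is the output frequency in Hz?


Frequency = K * Q / 60 (converting L/min to L/s).
f = 2451 * 34.76 / 60
f = 85196.76 / 60
f = 1419.95 Hz

1419.95 Hz


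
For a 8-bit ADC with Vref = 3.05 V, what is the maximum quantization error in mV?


The maximum quantization error is +/- LSB/2.
LSB = Vref / 2^n = 3.05 / 256 = 0.01191406 V
Max error = LSB / 2 = 0.01191406 / 2 = 0.00595703 V
Max error = 5.957 mV

5.957 mV


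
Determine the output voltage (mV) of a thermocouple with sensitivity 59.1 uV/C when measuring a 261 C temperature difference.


The thermocouple output V = sensitivity * dT.
V = 59.1 uV/C * 261 C
V = 15425.1 uV
V = 15.425 mV

15.425 mV


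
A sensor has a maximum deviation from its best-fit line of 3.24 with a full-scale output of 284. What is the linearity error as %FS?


Linearity error = (max deviation / full scale) * 100%.
Linearity = (3.24 / 284) * 100
Linearity = 1.141 %FS

1.141 %FS


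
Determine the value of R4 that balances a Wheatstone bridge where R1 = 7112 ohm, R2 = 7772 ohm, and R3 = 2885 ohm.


At balance: R1*R4 = R2*R3, so R4 = R2*R3/R1.
R4 = 7772 * 2885 / 7112
R4 = 22422220 / 7112
R4 = 3152.73 ohm

3152.73 ohm


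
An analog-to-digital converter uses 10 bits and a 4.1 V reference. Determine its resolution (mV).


The resolution (LSB) of an ADC is Vref / 2^n.
LSB = 4.1 / 2^10
LSB = 4.1 / 1024
LSB = 0.00400391 V = 4.00390625 mV

4.00390625 mV


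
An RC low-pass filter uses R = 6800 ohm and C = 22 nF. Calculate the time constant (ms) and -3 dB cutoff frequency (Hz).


Time constant: tau = R * C.
tau = 6800 * 2.20e-08 = 0.0001496 s
tau = 0.1496 ms
Cutoff frequency: fc = 1 / (2*pi*R*C).
fc = 1 / (2*pi*0.0001496) = 1063.87 Hz

tau = 0.1496 ms, fc = 1063.87 Hz


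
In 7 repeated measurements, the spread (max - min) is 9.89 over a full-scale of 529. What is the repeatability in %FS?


Repeatability = (spread / full scale) * 100%.
R = (9.89 / 529) * 100
R = 1.87 %FS

1.87 %FS


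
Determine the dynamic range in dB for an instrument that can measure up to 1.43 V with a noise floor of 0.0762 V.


Dynamic range = 20 * log10(Vmax / Vnoise).
DR = 20 * log10(1.43 / 0.0762)
DR = 20 * log10(18.77)
DR = 25.47 dB

25.47 dB


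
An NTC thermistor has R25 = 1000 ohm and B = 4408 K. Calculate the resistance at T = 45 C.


NTC thermistor equation: Rt = R25 * exp(B * (1/T - 1/T25)).
T in Kelvin: 318.15 K, T25 = 298.15 K
1/T - 1/T25 = 1/318.15 - 1/298.15 = -0.00021084
B * (1/T - 1/T25) = 4408 * -0.00021084 = -0.9294
Rt = 1000 * exp(-0.9294) = 394.8 ohm

394.8 ohm


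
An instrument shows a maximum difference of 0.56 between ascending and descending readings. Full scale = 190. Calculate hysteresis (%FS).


Hysteresis = (max difference / full scale) * 100%.
H = (0.56 / 190) * 100
H = 0.295 %FS

0.295 %FS


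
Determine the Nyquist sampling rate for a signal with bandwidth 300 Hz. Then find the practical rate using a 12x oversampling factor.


By Nyquist theorem, fs_min = 2 * fmax.
fs_min = 2 * 300 = 600 Hz
Practical rate = 12 * fs_min = 12 * 600 = 7200 Hz

fs_min = 600 Hz, fs_practical = 7200 Hz


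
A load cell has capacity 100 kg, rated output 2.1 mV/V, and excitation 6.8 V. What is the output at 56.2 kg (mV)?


Vout = rated_output * Vex * (load / capacity).
Vout = 2.1 * 6.8 * (56.2 / 100)
Vout = 2.1 * 6.8 * 0.562
Vout = 8.025 mV

8.025 mV


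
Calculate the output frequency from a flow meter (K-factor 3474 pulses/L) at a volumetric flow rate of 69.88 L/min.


Frequency = K * Q / 60 (converting L/min to L/s).
f = 3474 * 69.88 / 60
f = 242763.12 / 60
f = 4046.05 Hz

4046.05 Hz


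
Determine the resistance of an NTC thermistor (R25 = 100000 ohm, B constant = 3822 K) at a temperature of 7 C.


NTC thermistor equation: Rt = R25 * exp(B * (1/T - 1/T25)).
T in Kelvin: 280.15 K, T25 = 298.15 K
1/T - 1/T25 = 1/280.15 - 1/298.15 = 0.0002155
B * (1/T - 1/T25) = 3822 * 0.0002155 = 0.8236
Rt = 100000 * exp(0.8236) = 227878.1 ohm

227878.1 ohm


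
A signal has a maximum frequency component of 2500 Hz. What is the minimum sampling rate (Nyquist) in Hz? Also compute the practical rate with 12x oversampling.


By Nyquist theorem, fs_min = 2 * fmax.
fs_min = 2 * 2500 = 5000 Hz
Practical rate = 12 * fs_min = 12 * 5000 = 60000 Hz

fs_min = 5000 Hz, fs_practical = 60000 Hz


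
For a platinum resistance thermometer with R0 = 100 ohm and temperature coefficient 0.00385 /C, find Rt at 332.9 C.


The RTD equation: Rt = R0 * (1 + alpha * T).
Rt = 100 * (1 + 0.00385 * 332.9)
Rt = 100 * (1 + 1.281665)
Rt = 100 * 2.281665
Rt = 228.167 ohm

228.167 ohm


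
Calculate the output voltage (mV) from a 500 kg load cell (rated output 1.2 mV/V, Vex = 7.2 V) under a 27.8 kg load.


Vout = rated_output * Vex * (load / capacity).
Vout = 1.2 * 7.2 * (27.8 / 500)
Vout = 1.2 * 7.2 * 0.0556
Vout = 0.48 mV

0.48 mV


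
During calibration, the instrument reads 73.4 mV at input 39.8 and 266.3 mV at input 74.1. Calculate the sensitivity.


Sensitivity = (y2 - y1) / (x2 - x1).
S = (266.3 - 73.4) / (74.1 - 39.8)
S = 192.9 / 34.3
S = 5.6239 mV/unit

5.6239 mV/unit


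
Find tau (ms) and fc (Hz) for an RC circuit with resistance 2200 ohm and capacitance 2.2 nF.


Time constant: tau = R * C.
tau = 2200 * 2.20e-09 = 4.84e-06 s
tau = 0.0048 ms
Cutoff frequency: fc = 1 / (2*pi*R*C).
fc = 1 / (2*pi*4.84e-06) = 32883.25 Hz

tau = 0.0048 ms, fc = 32883.25 Hz


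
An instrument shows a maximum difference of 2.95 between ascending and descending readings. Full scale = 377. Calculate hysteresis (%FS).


Hysteresis = (max difference / full scale) * 100%.
H = (2.95 / 377) * 100
H = 0.782 %FS

0.782 %FS


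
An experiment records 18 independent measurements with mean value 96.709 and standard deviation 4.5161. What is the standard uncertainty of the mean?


The standard uncertainty for Type A evaluation is u = s / sqrt(n).
u = 4.5161 / sqrt(18)
u = 4.5161 / 4.2426
u = 1.0645

1.0645


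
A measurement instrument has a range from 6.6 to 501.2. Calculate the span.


Span = upper range - lower range.
Span = 501.2 - (6.6)
Span = 494.6

494.6


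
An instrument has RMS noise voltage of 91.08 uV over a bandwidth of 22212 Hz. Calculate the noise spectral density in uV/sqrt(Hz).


Noise spectral density = Vrms / sqrt(BW).
NSD = 91.08 / sqrt(22212)
NSD = 91.08 / 149.0369
NSD = 0.6111 uV/sqrt(Hz)

0.6111 uV/sqrt(Hz)


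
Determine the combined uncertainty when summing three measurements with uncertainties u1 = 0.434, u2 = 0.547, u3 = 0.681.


For a sum of independent quantities, uc = sqrt(u1^2 + u2^2 + u3^2).
uc = sqrt(0.434^2 + 0.547^2 + 0.681^2)
uc = sqrt(0.188356 + 0.299209 + 0.463761)
uc = 0.9754

0.9754


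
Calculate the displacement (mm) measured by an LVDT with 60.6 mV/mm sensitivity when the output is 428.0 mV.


Displacement = Vout / sensitivity.
d = 428.0 / 60.6
d = 7.063 mm

7.063 mm


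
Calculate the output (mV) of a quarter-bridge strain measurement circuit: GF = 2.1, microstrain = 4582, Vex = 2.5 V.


Quarter bridge output: Vout = (GF * epsilon * Vex) / 4.
Vout = (2.1 * 4582e-6 * 2.5) / 4
Vout = 0.0240555 / 4 V
Vout = 0.00601388 V = 6.0139 mV

6.0139 mV


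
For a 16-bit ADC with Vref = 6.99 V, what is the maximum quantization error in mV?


The maximum quantization error is +/- LSB/2.
LSB = Vref / 2^n = 6.99 / 65536 = 0.00010666 V
Max error = LSB / 2 = 0.00010666 / 2 = 5.333e-05 V
Max error = 0.0533 mV

0.0533 mV


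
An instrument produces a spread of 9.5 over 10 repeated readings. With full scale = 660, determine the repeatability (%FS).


Repeatability = (spread / full scale) * 100%.
R = (9.5 / 660) * 100
R = 1.439 %FS

1.439 %FS


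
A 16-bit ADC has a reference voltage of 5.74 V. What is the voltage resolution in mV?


The resolution (LSB) of an ADC is Vref / 2^n.
LSB = 5.74 / 2^16
LSB = 5.74 / 65536
LSB = 8.759e-05 V = 0.08758545 mV

0.08758545 mV


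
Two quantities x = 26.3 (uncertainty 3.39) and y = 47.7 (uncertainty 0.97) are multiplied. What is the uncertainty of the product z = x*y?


For a product z = x*y, the relative uncertainty is:
uz/z = sqrt((ux/x)^2 + (uy/y)^2)
Relative uncertainties: ux/x = 3.39/26.3 = 0.128897
uy/y = 0.97/47.7 = 0.020335
z = 26.3 * 47.7 = 1254.5
uz = 1254.5 * sqrt(0.128897^2 + 0.020335^2) = 163.703

163.703


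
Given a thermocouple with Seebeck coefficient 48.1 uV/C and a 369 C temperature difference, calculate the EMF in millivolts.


The thermocouple output V = sensitivity * dT.
V = 48.1 uV/C * 369 C
V = 17748.9 uV
V = 17.749 mV

17.749 mV


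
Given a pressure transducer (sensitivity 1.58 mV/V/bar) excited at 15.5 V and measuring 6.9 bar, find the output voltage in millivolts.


Output = sensitivity * Vex * P.
Vout = 1.58 * 15.5 * 6.9
Vout = 24.49 * 6.9
Vout = 168.98 mV

168.98 mV


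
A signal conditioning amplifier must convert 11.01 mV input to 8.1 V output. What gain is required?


Gain = Vout / Vin (converting to same units).
G = 8.1 V / 11.01 mV
G = 8100.0 mV / 11.01 mV
G = 735.69

735.69


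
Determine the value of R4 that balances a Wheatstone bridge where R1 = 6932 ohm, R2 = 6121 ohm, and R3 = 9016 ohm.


At balance: R1*R4 = R2*R3, so R4 = R2*R3/R1.
R4 = 6121 * 9016 / 6932
R4 = 55186936 / 6932
R4 = 7961.19 ohm

7961.19 ohm


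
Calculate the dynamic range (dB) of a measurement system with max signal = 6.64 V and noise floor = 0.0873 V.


Dynamic range = 20 * log10(Vmax / Vnoise).
DR = 20 * log10(6.64 / 0.0873)
DR = 20 * log10(76.06)
DR = 37.62 dB

37.62 dB


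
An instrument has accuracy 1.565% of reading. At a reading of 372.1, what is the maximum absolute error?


Absolute error = (accuracy% / 100) * reading.
Error = (1.565 / 100) * 372.1
Error = 0.01565 * 372.1
Error = 5.8234

5.8234


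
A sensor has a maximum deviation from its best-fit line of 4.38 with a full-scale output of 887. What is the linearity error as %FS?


Linearity error = (max deviation / full scale) * 100%.
Linearity = (4.38 / 887) * 100
Linearity = 0.494 %FS

0.494 %FS


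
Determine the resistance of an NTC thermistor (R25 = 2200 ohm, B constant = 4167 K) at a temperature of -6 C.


NTC thermistor equation: Rt = R25 * exp(B * (1/T - 1/T25)).
T in Kelvin: 267.15 K, T25 = 298.15 K
1/T - 1/T25 = 1/267.15 - 1/298.15 = 0.0003892
B * (1/T - 1/T25) = 4167 * 0.0003892 = 1.6218
Rt = 2200 * exp(1.6218) = 11136.7 ohm

11136.7 ohm


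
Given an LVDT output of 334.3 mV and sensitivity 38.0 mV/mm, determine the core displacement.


Displacement = Vout / sensitivity.
d = 334.3 / 38.0
d = 8.797 mm

8.797 mm


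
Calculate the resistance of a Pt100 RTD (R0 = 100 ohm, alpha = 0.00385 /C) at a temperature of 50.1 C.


The RTD equation: Rt = R0 * (1 + alpha * T).
Rt = 100 * (1 + 0.00385 * 50.1)
Rt = 100 * (1 + 0.192885)
Rt = 100 * 1.192885
Rt = 119.288 ohm

119.288 ohm


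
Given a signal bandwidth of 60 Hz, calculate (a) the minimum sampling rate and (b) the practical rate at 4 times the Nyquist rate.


By Nyquist theorem, fs_min = 2 * fmax.
fs_min = 2 * 60 = 120 Hz
Practical rate = 4 * fs_min = 4 * 120 = 480 Hz

fs_min = 120 Hz, fs_practical = 480 Hz


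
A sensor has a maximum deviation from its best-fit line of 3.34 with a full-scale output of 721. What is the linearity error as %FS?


Linearity error = (max deviation / full scale) * 100%.
Linearity = (3.34 / 721) * 100
Linearity = 0.463 %FS

0.463 %FS


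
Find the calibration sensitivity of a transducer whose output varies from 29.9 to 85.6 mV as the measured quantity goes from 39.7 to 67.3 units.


Sensitivity = (y2 - y1) / (x2 - x1).
S = (85.6 - 29.9) / (67.3 - 39.7)
S = 55.7 / 27.6
S = 2.0181 mV/unit

2.0181 mV/unit


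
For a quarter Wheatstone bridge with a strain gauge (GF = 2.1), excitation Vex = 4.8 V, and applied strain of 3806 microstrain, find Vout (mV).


Quarter bridge output: Vout = (GF * epsilon * Vex) / 4.
Vout = (2.1 * 3806e-6 * 4.8) / 4
Vout = 0.03836448 / 4 V
Vout = 0.00959112 V = 9.5911 mV

9.5911 mV


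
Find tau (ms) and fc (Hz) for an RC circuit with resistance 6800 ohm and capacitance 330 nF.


Time constant: tau = R * C.
tau = 6800 * 3.30e-07 = 0.002244 s
tau = 2.244 ms
Cutoff frequency: fc = 1 / (2*pi*R*C).
fc = 1 / (2*pi*0.002244) = 70.92 Hz

tau = 2.244 ms, fc = 70.92 Hz


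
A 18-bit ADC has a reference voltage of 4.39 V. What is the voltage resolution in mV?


The resolution (LSB) of an ADC is Vref / 2^n.
LSB = 4.39 / 2^18
LSB = 4.39 / 262144
LSB = 1.675e-05 V = 0.01674652 mV

0.01674652 mV


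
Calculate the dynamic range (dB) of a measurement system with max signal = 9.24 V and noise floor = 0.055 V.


Dynamic range = 20 * log10(Vmax / Vnoise).
DR = 20 * log10(9.24 / 0.055)
DR = 20 * log10(168.0)
DR = 44.51 dB

44.51 dB


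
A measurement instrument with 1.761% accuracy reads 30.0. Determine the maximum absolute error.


Absolute error = (accuracy% / 100) * reading.
Error = (1.761 / 100) * 30.0
Error = 0.01761 * 30.0
Error = 0.5283

0.5283


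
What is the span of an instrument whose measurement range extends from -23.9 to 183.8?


Span = upper range - lower range.
Span = 183.8 - (-23.9)
Span = 207.7

207.7


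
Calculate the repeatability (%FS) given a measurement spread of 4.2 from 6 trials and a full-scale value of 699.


Repeatability = (spread / full scale) * 100%.
R = (4.2 / 699) * 100
R = 0.601 %FS

0.601 %FS


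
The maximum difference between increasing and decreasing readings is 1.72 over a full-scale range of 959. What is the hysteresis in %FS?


Hysteresis = (max difference / full scale) * 100%.
H = (1.72 / 959) * 100
H = 0.179 %FS

0.179 %FS


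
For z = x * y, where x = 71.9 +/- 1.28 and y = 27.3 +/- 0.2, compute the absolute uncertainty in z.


For a product z = x*y, the relative uncertainty is:
uz/z = sqrt((ux/x)^2 + (uy/y)^2)
Relative uncertainties: ux/x = 1.28/71.9 = 0.017803
uy/y = 0.2/27.3 = 0.007326
z = 71.9 * 27.3 = 1962.9
uz = 1962.9 * sqrt(0.017803^2 + 0.007326^2) = 37.787

37.787


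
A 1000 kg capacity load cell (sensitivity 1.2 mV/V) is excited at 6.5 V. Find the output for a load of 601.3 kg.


Vout = rated_output * Vex * (load / capacity).
Vout = 1.2 * 6.5 * (601.3 / 1000)
Vout = 1.2 * 6.5 * 0.6013
Vout = 4.69 mV

4.69 mV


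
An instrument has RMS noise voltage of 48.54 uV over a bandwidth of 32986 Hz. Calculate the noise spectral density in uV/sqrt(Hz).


Noise spectral density = Vrms / sqrt(BW).
NSD = 48.54 / sqrt(32986)
NSD = 48.54 / 181.6205
NSD = 0.2673 uV/sqrt(Hz)

0.2673 uV/sqrt(Hz)


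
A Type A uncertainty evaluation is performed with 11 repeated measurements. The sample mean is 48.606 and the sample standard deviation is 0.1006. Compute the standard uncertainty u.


The standard uncertainty for Type A evaluation is u = s / sqrt(n).
u = 0.1006 / sqrt(11)
u = 0.1006 / 3.3166
u = 0.0303

0.0303


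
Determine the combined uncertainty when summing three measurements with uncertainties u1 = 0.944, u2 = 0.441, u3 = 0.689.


For a sum of independent quantities, uc = sqrt(u1^2 + u2^2 + u3^2).
uc = sqrt(0.944^2 + 0.441^2 + 0.689^2)
uc = sqrt(0.891136 + 0.194481 + 0.474721)
uc = 1.2491

1.2491


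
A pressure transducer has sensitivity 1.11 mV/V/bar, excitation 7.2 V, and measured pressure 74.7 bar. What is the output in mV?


Output = sensitivity * Vex * P.
Vout = 1.11 * 7.2 * 74.7
Vout = 7.992 * 74.7
Vout = 597.0 mV

597.0 mV


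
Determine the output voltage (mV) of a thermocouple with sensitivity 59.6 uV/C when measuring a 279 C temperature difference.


The thermocouple output V = sensitivity * dT.
V = 59.6 uV/C * 279 C
V = 16628.4 uV
V = 16.628 mV

16.628 mV


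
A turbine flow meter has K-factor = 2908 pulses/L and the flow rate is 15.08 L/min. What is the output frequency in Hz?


Frequency = K * Q / 60 (converting L/min to L/s).
f = 2908 * 15.08 / 60
f = 43852.64 / 60
f = 730.88 Hz

730.88 Hz


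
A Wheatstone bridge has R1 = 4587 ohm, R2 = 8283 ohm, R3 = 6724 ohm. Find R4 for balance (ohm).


At balance: R1*R4 = R2*R3, so R4 = R2*R3/R1.
R4 = 8283 * 6724 / 4587
R4 = 55694892 / 4587
R4 = 12141.9 ohm

12141.9 ohm


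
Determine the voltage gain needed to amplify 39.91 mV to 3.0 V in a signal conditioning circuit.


Gain = Vout / Vin (converting to same units).
G = 3.0 V / 39.91 mV
G = 3000.0 mV / 39.91 mV
G = 75.17

75.17


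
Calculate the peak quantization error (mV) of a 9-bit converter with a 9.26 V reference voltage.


The maximum quantization error is +/- LSB/2.
LSB = Vref / 2^n = 9.26 / 512 = 0.01808594 V
Max error = LSB / 2 = 0.01808594 / 2 = 0.00904297 V
Max error = 9.043 mV

9.043 mV


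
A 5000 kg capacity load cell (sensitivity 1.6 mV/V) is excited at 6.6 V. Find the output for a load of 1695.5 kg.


Vout = rated_output * Vex * (load / capacity).
Vout = 1.6 * 6.6 * (1695.5 / 5000)
Vout = 1.6 * 6.6 * 0.3391
Vout = 3.581 mV

3.581 mV


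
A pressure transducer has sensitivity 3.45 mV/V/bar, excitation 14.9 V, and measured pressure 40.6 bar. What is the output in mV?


Output = sensitivity * Vex * P.
Vout = 3.45 * 14.9 * 40.6
Vout = 51.405 * 40.6
Vout = 2087.04 mV

2087.04 mV


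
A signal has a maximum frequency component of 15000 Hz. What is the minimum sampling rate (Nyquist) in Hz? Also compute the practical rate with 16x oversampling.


By Nyquist theorem, fs_min = 2 * fmax.
fs_min = 2 * 15000 = 30000 Hz
Practical rate = 16 * fs_min = 16 * 30000 = 480000 Hz

fs_min = 30000 Hz, fs_practical = 480000 Hz


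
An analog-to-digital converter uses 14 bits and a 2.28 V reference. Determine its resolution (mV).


The resolution (LSB) of an ADC is Vref / 2^n.
LSB = 2.28 / 2^14
LSB = 2.28 / 16384
LSB = 0.00013916 V = 0.13916016 mV

0.13916016 mV


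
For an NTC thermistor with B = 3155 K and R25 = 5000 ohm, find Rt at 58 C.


NTC thermistor equation: Rt = R25 * exp(B * (1/T - 1/T25)).
T in Kelvin: 331.15 K, T25 = 298.15 K
1/T - 1/T25 = 1/331.15 - 1/298.15 = -0.00033424
B * (1/T - 1/T25) = 3155 * -0.00033424 = -1.0545
Rt = 5000 * exp(-1.0545) = 1741.8 ohm

1741.8 ohm


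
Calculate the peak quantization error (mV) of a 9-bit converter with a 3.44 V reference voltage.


The maximum quantization error is +/- LSB/2.
LSB = Vref / 2^n = 3.44 / 512 = 0.00671875 V
Max error = LSB / 2 = 0.00671875 / 2 = 0.00335937 V
Max error = 3.3594 mV

3.3594 mV


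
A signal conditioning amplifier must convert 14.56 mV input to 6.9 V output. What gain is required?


Gain = Vout / Vin (converting to same units).
G = 6.9 V / 14.56 mV
G = 6900.0 mV / 14.56 mV
G = 473.9

473.9


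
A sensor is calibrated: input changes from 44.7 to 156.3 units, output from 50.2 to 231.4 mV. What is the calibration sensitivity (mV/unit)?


Sensitivity = (y2 - y1) / (x2 - x1).
S = (231.4 - 50.2) / (156.3 - 44.7)
S = 181.2 / 111.6
S = 1.6237 mV/unit

1.6237 mV/unit


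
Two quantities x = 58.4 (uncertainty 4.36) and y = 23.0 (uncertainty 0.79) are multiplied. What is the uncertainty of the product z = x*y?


For a product z = x*y, the relative uncertainty is:
uz/z = sqrt((ux/x)^2 + (uy/y)^2)
Relative uncertainties: ux/x = 4.36/58.4 = 0.074658
uy/y = 0.79/23.0 = 0.034348
z = 58.4 * 23.0 = 1343.2
uz = 1343.2 * sqrt(0.074658^2 + 0.034348^2) = 110.384

110.384


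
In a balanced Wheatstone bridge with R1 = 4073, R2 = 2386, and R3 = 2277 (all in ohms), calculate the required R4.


At balance: R1*R4 = R2*R3, so R4 = R2*R3/R1.
R4 = 2386 * 2277 / 4073
R4 = 5432922 / 4073
R4 = 1333.89 ohm

1333.89 ohm


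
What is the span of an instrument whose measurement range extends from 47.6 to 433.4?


Span = upper range - lower range.
Span = 433.4 - (47.6)
Span = 385.8

385.8


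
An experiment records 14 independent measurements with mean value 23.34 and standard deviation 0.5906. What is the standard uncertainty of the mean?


The standard uncertainty for Type A evaluation is u = s / sqrt(n).
u = 0.5906 / sqrt(14)
u = 0.5906 / 3.7417
u = 0.1578

0.1578


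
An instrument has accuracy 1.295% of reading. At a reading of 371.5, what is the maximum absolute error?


Absolute error = (accuracy% / 100) * reading.
Error = (1.295 / 100) * 371.5
Error = 0.01295 * 371.5
Error = 4.8109

4.8109


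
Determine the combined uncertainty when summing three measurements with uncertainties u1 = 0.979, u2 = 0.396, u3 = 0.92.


For a sum of independent quantities, uc = sqrt(u1^2 + u2^2 + u3^2).
uc = sqrt(0.979^2 + 0.396^2 + 0.92^2)
uc = sqrt(0.958441 + 0.156816 + 0.8464)
uc = 1.4006

1.4006


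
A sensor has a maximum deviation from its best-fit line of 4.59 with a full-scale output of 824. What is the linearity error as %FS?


Linearity error = (max deviation / full scale) * 100%.
Linearity = (4.59 / 824) * 100
Linearity = 0.557 %FS

0.557 %FS


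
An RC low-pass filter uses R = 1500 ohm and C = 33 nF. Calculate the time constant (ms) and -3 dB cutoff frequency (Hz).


Time constant: tau = R * C.
tau = 1500 * 3.30e-08 = 4.95e-05 s
tau = 0.0495 ms
Cutoff frequency: fc = 1 / (2*pi*R*C).
fc = 1 / (2*pi*4.95e-05) = 3215.25 Hz

tau = 0.0495 ms, fc = 3215.25 Hz


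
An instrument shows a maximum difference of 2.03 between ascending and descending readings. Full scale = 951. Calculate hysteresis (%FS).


Hysteresis = (max difference / full scale) * 100%.
H = (2.03 / 951) * 100
H = 0.213 %FS

0.213 %FS


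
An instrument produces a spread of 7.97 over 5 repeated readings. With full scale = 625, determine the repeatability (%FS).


Repeatability = (spread / full scale) * 100%.
R = (7.97 / 625) * 100
R = 1.275 %FS

1.275 %FS


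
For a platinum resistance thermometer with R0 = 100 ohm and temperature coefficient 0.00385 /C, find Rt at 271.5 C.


The RTD equation: Rt = R0 * (1 + alpha * T).
Rt = 100 * (1 + 0.00385 * 271.5)
Rt = 100 * (1 + 1.045275)
Rt = 100 * 2.045275
Rt = 204.528 ohm

204.528 ohm


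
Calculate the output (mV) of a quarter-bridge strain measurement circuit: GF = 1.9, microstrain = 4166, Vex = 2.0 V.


Quarter bridge output: Vout = (GF * epsilon * Vex) / 4.
Vout = (1.9 * 4166e-6 * 2.0) / 4
Vout = 0.0158308 / 4 V
Vout = 0.0039577 V = 3.9577 mV

3.9577 mV


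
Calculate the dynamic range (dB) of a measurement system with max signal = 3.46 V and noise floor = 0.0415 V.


Dynamic range = 20 * log10(Vmax / Vnoise).
DR = 20 * log10(3.46 / 0.0415)
DR = 20 * log10(83.37)
DR = 38.42 dB

38.42 dB


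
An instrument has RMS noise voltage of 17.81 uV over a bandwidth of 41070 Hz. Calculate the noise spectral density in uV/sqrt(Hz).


Noise spectral density = Vrms / sqrt(BW).
NSD = 17.81 / sqrt(41070)
NSD = 17.81 / 202.6573
NSD = 0.0879 uV/sqrt(Hz)

0.0879 uV/sqrt(Hz)


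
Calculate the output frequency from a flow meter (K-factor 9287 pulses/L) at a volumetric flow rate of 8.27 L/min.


Frequency = K * Q / 60 (converting L/min to L/s).
f = 9287 * 8.27 / 60
f = 76803.49 / 60
f = 1280.06 Hz

1280.06 Hz


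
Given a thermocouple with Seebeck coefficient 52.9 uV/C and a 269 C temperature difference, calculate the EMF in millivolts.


The thermocouple output V = sensitivity * dT.
V = 52.9 uV/C * 269 C
V = 14230.1 uV
V = 14.23 mV

14.23 mV


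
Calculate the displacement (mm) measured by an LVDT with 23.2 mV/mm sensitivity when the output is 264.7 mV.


Displacement = Vout / sensitivity.
d = 264.7 / 23.2
d = 11.409 mm

11.409 mm


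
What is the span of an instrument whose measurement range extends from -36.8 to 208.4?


Span = upper range - lower range.
Span = 208.4 - (-36.8)
Span = 245.2

245.2


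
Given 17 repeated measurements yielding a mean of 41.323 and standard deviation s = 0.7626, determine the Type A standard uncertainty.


The standard uncertainty for Type A evaluation is u = s / sqrt(n).
u = 0.7626 / sqrt(17)
u = 0.7626 / 4.1231
u = 0.185

0.185


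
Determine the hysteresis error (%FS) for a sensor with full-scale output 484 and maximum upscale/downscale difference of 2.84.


Hysteresis = (max difference / full scale) * 100%.
H = (2.84 / 484) * 100
H = 0.587 %FS

0.587 %FS


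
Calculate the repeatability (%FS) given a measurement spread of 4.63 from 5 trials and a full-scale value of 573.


Repeatability = (spread / full scale) * 100%.
R = (4.63 / 573) * 100
R = 0.808 %FS

0.808 %FS


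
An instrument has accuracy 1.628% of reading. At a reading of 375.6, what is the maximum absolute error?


Absolute error = (accuracy% / 100) * reading.
Error = (1.628 / 100) * 375.6
Error = 0.01628 * 375.6
Error = 6.1148

6.1148


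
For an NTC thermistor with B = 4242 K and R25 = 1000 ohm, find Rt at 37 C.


NTC thermistor equation: Rt = R25 * exp(B * (1/T - 1/T25)).
T in Kelvin: 310.15 K, T25 = 298.15 K
1/T - 1/T25 = 1/310.15 - 1/298.15 = -0.00012977
B * (1/T - 1/T25) = 4242 * -0.00012977 = -0.5505
Rt = 1000 * exp(-0.5505) = 576.7 ohm

576.7 ohm


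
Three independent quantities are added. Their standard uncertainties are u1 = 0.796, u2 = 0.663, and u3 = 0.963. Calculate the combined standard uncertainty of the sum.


For a sum of independent quantities, uc = sqrt(u1^2 + u2^2 + u3^2).
uc = sqrt(0.796^2 + 0.663^2 + 0.963^2)
uc = sqrt(0.633616 + 0.439569 + 0.927369)
uc = 1.4144

1.4144


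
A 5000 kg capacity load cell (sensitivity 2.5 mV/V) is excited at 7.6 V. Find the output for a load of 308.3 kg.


Vout = rated_output * Vex * (load / capacity).
Vout = 2.5 * 7.6 * (308.3 / 5000)
Vout = 2.5 * 7.6 * 0.06166
Vout = 1.172 mV

1.172 mV


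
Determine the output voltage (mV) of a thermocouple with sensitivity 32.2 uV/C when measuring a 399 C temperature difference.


The thermocouple output V = sensitivity * dT.
V = 32.2 uV/C * 399 C
V = 12847.8 uV
V = 12.848 mV

12.848 mV


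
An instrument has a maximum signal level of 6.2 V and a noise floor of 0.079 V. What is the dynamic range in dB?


Dynamic range = 20 * log10(Vmax / Vnoise).
DR = 20 * log10(6.2 / 0.079)
DR = 20 * log10(78.48)
DR = 37.9 dB

37.9 dB


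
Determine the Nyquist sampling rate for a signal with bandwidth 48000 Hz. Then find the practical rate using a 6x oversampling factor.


By Nyquist theorem, fs_min = 2 * fmax.
fs_min = 2 * 48000 = 96000 Hz
Practical rate = 6 * fs_min = 6 * 96000 = 576000 Hz

fs_min = 96000 Hz, fs_practical = 576000 Hz


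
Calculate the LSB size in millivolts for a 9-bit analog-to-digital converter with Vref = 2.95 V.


The resolution (LSB) of an ADC is Vref / 2^n.
LSB = 2.95 / 2^9
LSB = 2.95 / 512
LSB = 0.00576172 V = 5.76171875 mV

5.76171875 mV


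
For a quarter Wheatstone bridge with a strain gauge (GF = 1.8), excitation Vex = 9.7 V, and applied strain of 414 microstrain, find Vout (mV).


Quarter bridge output: Vout = (GF * epsilon * Vex) / 4.
Vout = (1.8 * 414e-6 * 9.7) / 4
Vout = 0.00722844 / 4 V
Vout = 0.00180711 V = 1.8071 mV

1.8071 mV


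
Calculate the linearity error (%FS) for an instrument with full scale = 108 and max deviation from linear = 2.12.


Linearity error = (max deviation / full scale) * 100%.
Linearity = (2.12 / 108) * 100
Linearity = 1.963 %FS

1.963 %FS


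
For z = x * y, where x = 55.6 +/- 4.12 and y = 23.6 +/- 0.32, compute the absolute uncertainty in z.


For a product z = x*y, the relative uncertainty is:
uz/z = sqrt((ux/x)^2 + (uy/y)^2)
Relative uncertainties: ux/x = 4.12/55.6 = 0.074101
uy/y = 0.32/23.6 = 0.013559
z = 55.6 * 23.6 = 1312.2
uz = 1312.2 * sqrt(0.074101^2 + 0.013559^2) = 98.846

98.846


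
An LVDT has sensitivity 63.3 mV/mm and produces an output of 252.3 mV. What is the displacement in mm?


Displacement = Vout / sensitivity.
d = 252.3 / 63.3
d = 3.986 mm

3.986 mm
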